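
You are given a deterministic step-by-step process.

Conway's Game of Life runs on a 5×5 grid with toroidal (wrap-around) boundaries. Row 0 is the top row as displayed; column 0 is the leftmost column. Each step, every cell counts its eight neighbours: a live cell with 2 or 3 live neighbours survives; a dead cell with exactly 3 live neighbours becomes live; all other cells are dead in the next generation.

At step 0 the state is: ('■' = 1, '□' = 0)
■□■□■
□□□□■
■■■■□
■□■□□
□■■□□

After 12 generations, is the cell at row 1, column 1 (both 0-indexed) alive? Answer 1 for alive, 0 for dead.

[0] ■□■□■
□□□□■
■■■■□
■□■□□
□■■□□
[1] ■□■□■
□□□□□
■□■■□
■□□□■
□□■□■
[2] ■■□□■
■□■□□
■■□■□
■□■□□
□□□□□
[3] ■■□□■
□□■■□
■□□■□
■□■□■
□□□□■
[4] ■■■□■
□□■■□
■□□□□
■■□□□
□□□□□
[5] ■■■□■
□□■■□
■□■□■
■■□□□
□□■□■
[6] ■□□□■
□□□□□
■□■□■
□□■□□
□□■□■
[7] ■□□■■
□■□■□
□■□■□
■□■□■
■■□□■
[8] □□□■□
□■□■□
□■□■□
□□■□□
□□■□□
[9] □□□■□
□□□■■
□■□■□
□■■■□
□□■■□
[10] □□□□□
□□□■■
■■□□□
□■□□■
□■□□■
[11] ■□□■■
■□□□■
□■■■□
□■■□■
□□□□□
[12] ■□□■□
□□□□□
□□□□□
■■□□□
□■■□□

0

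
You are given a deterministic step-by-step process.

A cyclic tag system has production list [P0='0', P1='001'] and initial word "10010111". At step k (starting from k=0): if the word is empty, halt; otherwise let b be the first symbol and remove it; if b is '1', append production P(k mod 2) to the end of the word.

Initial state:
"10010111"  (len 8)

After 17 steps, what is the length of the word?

gen 0: "10010111"  (len 8)
gen 1: "00101110"  (len 8)
gen 2: "0101110"  (len 7)
gen 3: "101110"  (len 6)
gen 4: "01110001"  (len 8)
gen 5: "1110001"  (len 7)
gen 6: "110001001"  (len 9)
gen 7: "100010010"  (len 9)
gen 8: "00010010001"  (len 11)
gen 9: "0010010001"  (len 10)
gen 10: "010010001"  (len 9)
gen 11: "10010001"  (len 8)
gen 12: "0010001001"  (len 10)
gen 13: "010001001"  (len 9)
gen 14: "10001001"  (len 8)
gen 15: "00010010"  (len 8)
gen 16: "0010010"  (len 7)
gen 17: "010010"  (len 6)

6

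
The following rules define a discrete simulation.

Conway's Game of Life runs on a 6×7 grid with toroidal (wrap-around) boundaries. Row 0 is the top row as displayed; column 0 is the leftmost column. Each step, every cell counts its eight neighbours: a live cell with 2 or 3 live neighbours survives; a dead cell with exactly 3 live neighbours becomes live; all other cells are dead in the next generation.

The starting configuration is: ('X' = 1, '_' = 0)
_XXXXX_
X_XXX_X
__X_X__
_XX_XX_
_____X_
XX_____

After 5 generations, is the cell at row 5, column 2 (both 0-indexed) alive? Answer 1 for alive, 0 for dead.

1

gen 0: _XXXXX_
X_XXX_X
__X_X__
_XX_XX_
_____X_
XX_____
gen 1: _____X_
X_____X
X_____X
_XX_XX_
X_X_XXX
XX_X_XX
gen 2: _X__XX_
X____X_
_______
__X_X__
_______
_XXX___
gen 3: XX_XXXX
____XXX
_______
_______
_X_____
_XXXX__
gen 4: _X_____
___X___
_____X_
_______
_X_X___
______X
gen 5: _______
_______
_______
_______
_______
X_X____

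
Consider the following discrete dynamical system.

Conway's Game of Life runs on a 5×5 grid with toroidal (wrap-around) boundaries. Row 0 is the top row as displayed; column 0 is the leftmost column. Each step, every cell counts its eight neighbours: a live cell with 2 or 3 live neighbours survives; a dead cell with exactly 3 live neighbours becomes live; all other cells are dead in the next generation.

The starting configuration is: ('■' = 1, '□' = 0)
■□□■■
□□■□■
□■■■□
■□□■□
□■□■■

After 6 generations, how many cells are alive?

gen 0: ■□□■■
□□■□■
□■■■□
■□□■□
□■□■■
gen 1: □■□□□
□□□□□
■■□□□
■□□□□
□■□□□
gen 2: □□□□□
■■□□□
■■□□□
■□□□□
■■□□□
gen 3: □□□□□
■■□□□
□□□□■
□□□□■
■■□□□
gen 4: □□□□□
■□□□□
□□□□■
□□□□■
■□□□□
gen 5: □□□□□
□□□□□
■□□□■
■□□□■
□□□□□
gen 6: □□□□□
□□□□□
■□□□■
■□□□■
□□□□□

4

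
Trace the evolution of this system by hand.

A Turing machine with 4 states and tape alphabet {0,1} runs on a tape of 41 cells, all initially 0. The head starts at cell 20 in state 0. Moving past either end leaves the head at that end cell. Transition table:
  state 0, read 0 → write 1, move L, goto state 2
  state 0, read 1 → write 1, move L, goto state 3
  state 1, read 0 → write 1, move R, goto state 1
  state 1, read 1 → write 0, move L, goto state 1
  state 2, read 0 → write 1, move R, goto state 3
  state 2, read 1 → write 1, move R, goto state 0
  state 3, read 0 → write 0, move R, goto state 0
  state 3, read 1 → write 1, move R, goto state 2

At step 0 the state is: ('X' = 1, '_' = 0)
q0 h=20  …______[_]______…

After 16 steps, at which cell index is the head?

[0] q0 h=20  …______[_]______…
[1] q2 h=19  …______[_]X_____…
[2] q3 h=20  …_____X[X]______…
[3] q2 h=21  …____XX[_]______…
[4] q3 h=22  …___XXX[_]______…
[5] q0 h=23  …__XXX_[_]______…
[6] q2 h=22  …___XXX[_]X_____…
[7] q3 h=23  …__XXXX[X]______…
[8] q2 h=24  …_XXXXX[_]______…
[9] q3 h=25  …XXXXXX[_]______…
[10] q0 h=26  …XXXXX_[_]______…
[11] q2 h=25  …XXXXXX[_]X_____…
[12] q3 h=26  …XXXXXX[X]______…
[13] q2 h=27  …XXXXXX[_]______…
[14] q3 h=28  …XXXXXX[_]______…
[15] q0 h=29  …XXXXX_[_]______…
[16] q2 h=28  …XXXXXX[_]X_____…

28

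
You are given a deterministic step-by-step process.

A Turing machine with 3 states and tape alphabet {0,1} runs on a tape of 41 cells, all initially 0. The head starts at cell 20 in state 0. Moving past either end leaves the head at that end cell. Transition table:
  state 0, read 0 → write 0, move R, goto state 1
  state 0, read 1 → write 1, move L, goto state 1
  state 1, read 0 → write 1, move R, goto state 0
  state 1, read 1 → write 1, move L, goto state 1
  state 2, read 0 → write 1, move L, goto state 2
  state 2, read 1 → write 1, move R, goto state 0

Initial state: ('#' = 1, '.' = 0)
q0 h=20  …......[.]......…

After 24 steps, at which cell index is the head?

38

[0] q0 h=20  …......[.]......…
[1] q1 h=21  …......[.]......…
[2] q0 h=22  ….....#[.]......…
[3] q1 h=23  …....#.[.]......…
[4] q0 h=24  …...#.#[.]......…
[5] q1 h=25  …..#.#.[.]......…
[6] q0 h=26  ….#.#.#[.]......…
[7] q1 h=27  …#.#.#.[.]......…
[8] q0 h=28  ….#.#.#[.]......…
[9] q1 h=29  …#.#.#.[.]......…
[10] q0 h=30  ….#.#.#[.]......…
[11] q1 h=31  …#.#.#.[.]......…
[12] q0 h=32  ….#.#.#[.]......…
[13] q1 h=33  …#.#.#.[.]......…
[14] q0 h=34  ….#.#.#[.]......|
[15] q1 h=35  …#.#.#.[.].....|
[16] q0 h=36  ….#.#.#[.]....|
[17] q1 h=37  …#.#.#.[.]...|
[18] q0 h=38  ….#.#.#[.]..|
[19] q1 h=39  …#.#.#.[.].|
[20] q0 h=40  ….#.#.#[.]|
[21] q1 h=40  ….#.#.#[.]|
[22] q0 h=40  ….#.#.#[#]|
[23] q1 h=39  …#.#.#.[#]#|
[24] q1 h=38  ….#.#.#[.]##|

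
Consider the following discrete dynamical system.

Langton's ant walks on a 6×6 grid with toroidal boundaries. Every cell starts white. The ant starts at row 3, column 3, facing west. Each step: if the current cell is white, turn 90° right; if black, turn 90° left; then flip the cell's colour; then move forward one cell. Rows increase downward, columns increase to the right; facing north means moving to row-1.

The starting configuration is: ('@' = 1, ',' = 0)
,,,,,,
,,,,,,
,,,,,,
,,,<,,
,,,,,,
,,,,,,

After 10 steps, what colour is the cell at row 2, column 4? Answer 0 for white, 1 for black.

1

[0] ,,,,,,
,,,,,,
,,,,,,
,,,<,,
,,,,,,
,,,,,,
[1] ,,,,,,
,,,,,,
,,,^,,
,,,@,,
,,,,,,
,,,,,,
[2] ,,,,,,
,,,,,,
,,,@>,
,,,@,,
,,,,,,
,,,,,,
[3] ,,,,,,
,,,,,,
,,,@@,
,,,@v,
,,,,,,
,,,,,,
[4] ,,,,,,
,,,,,,
,,,@@,
,,,<@,
,,,,,,
,,,,,,
[5] ,,,,,,
,,,,,,
,,,@@,
,,,,@,
,,,v,,
,,,,,,
[6] ,,,,,,
,,,,,,
,,,@@,
,,,,@,
,,<@,,
,,,,,,
[7] ,,,,,,
,,,,,,
,,,@@,
,,^,@,
,,@@,,
,,,,,,
[8] ,,,,,,
,,,,,,
,,,@@,
,,@>@,
,,@@,,
,,,,,,
[9] ,,,,,,
,,,,,,
,,,@@,
,,@@@,
,,@v,,
,,,,,,
[10] ,,,,,,
,,,,,,
,,,@@,
,,@@@,
,,@,>,
,,,,,,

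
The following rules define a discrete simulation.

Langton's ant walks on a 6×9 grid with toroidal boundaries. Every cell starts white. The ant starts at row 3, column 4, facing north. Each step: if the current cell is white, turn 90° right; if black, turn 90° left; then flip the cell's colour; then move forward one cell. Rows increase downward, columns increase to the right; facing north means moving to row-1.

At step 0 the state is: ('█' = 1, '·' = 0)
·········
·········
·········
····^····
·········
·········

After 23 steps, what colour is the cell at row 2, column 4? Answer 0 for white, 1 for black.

1

k=0  ·········
·········
·········
····^····
·········
·········
k=1  ·········
·········
·········
····█>···
·········
·········
k=2  ·········
·········
·········
····██···
·····v···
·········
k=3  ·········
·········
·········
····██···
····<█···
·········
k=4  ·········
·········
·········
····^█···
····██···
·········
k=5  ·········
·········
·········
···<·█···
····██···
·········
k=6  ·········
·········
···^·····
···█·█···
····██···
·········
k=7  ·········
·········
···█>····
···█·█···
····██···
·········
k=8  ·········
·········
···██····
···█v█···
····██···
·········
k=9  ·········
·········
···██····
···<██···
····██···
·········
k=10  ·········
·········
···██····
····██···
···v██···
·········
k=11  ·········
·········
···██····
····██···
··<███···
·········
k=12  ·········
·········
···██····
··^·██···
··████···
·········
k=13  ·········
·········
···██····
··█>██···
··████···
·········
k=14  ·········
·········
···██····
··████···
··█v██···
·········
k=15  ·········
·········
···██····
··████···
··█·>█···
·········
k=16  ·········
·········
···██····
··██^█···
··█··█···
·········
k=17  ·········
·········
···██····
··█<·█···
··█··█···
·········
k=18  ·········
·········
···██····
··█··█···
··█v·█···
·········
k=19  ·········
·········
···██····
··█··█···
··<█·█···
·········
k=20  ·········
·········
···██····
··█··█···
···█·█···
··v······
k=21  ·········
·········
···██····
··█··█···
···█·█···
·<█······
k=22  ·········
·········
···██····
··█··█···
·^·█·█···
·██······
k=23  ·········
·········
···██····
··█··█···
·█>█·█···
·██······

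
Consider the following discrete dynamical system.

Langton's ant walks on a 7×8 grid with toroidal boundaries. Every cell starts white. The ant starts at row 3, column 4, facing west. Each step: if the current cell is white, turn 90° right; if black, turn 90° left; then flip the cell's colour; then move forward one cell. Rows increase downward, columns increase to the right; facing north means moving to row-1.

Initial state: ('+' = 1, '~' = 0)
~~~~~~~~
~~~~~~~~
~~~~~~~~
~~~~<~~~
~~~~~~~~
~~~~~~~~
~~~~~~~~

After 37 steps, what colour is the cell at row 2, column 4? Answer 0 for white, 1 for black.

step 0: ~~~~~~~~
~~~~~~~~
~~~~~~~~
~~~~<~~~
~~~~~~~~
~~~~~~~~
~~~~~~~~
step 1: ~~~~~~~~
~~~~~~~~
~~~~^~~~
~~~~+~~~
~~~~~~~~
~~~~~~~~
~~~~~~~~
step 2: ~~~~~~~~
~~~~~~~~
~~~~+>~~
~~~~+~~~
~~~~~~~~
~~~~~~~~
~~~~~~~~
step 3: ~~~~~~~~
~~~~~~~~
~~~~++~~
~~~~+v~~
~~~~~~~~
~~~~~~~~
~~~~~~~~
step 4: ~~~~~~~~
~~~~~~~~
~~~~++~~
~~~~<+~~
~~~~~~~~
~~~~~~~~
~~~~~~~~
step 5: ~~~~~~~~
~~~~~~~~
~~~~++~~
~~~~~+~~
~~~~v~~~
~~~~~~~~
~~~~~~~~
step 6: ~~~~~~~~
~~~~~~~~
~~~~++~~
~~~~~+~~
~~~<+~~~
~~~~~~~~
~~~~~~~~
step 7: ~~~~~~~~
~~~~~~~~
~~~~++~~
~~~^~+~~
~~~++~~~
~~~~~~~~
~~~~~~~~
step 8: ~~~~~~~~
~~~~~~~~
~~~~++~~
~~~+>+~~
~~~++~~~
~~~~~~~~
~~~~~~~~
step 9: ~~~~~~~~
~~~~~~~~
~~~~++~~
~~~+++~~
~~~+v~~~
~~~~~~~~
~~~~~~~~
step 10: ~~~~~~~~
~~~~~~~~
~~~~++~~
~~~+++~~
~~~+~>~~
~~~~~~~~
~~~~~~~~
step 11: ~~~~~~~~
~~~~~~~~
~~~~++~~
~~~+++~~
~~~+~+~~
~~~~~v~~
~~~~~~~~
step 12: ~~~~~~~~
~~~~~~~~
~~~~++~~
~~~+++~~
~~~+~+~~
~~~~<+~~
~~~~~~~~
step 13: ~~~~~~~~
~~~~~~~~
~~~~++~~
~~~+++~~
~~~+^+~~
~~~~++~~
~~~~~~~~
step 14: ~~~~~~~~
~~~~~~~~
~~~~++~~
~~~+++~~
~~~++>~~
~~~~++~~
~~~~~~~~
step 15: ~~~~~~~~
~~~~~~~~
~~~~++~~
~~~++^~~
~~~++~~~
~~~~++~~
~~~~~~~~
step 16: ~~~~~~~~
~~~~~~~~
~~~~++~~
~~~+<~~~
~~~++~~~
~~~~++~~
~~~~~~~~
step 17: ~~~~~~~~
~~~~~~~~
~~~~++~~
~~~+~~~~
~~~+v~~~
~~~~++~~
~~~~~~~~
step 18: ~~~~~~~~
~~~~~~~~
~~~~++~~
~~~+~~~~
~~~+~>~~
~~~~++~~
~~~~~~~~
step 19: ~~~~~~~~
~~~~~~~~
~~~~++~~
~~~+~~~~
~~~+~+~~
~~~~+v~~
~~~~~~~~
step 20: ~~~~~~~~
~~~~~~~~
~~~~++~~
~~~+~~~~
~~~+~+~~
~~~~+~>~
~~~~~~~~
step 21: ~~~~~~~~
~~~~~~~~
~~~~++~~
~~~+~~~~
~~~+~+~~
~~~~+~+~
~~~~~~v~
step 22: ~~~~~~~~
~~~~~~~~
~~~~++~~
~~~+~~~~
~~~+~+~~
~~~~+~+~
~~~~~<+~
step 23: ~~~~~~~~
~~~~~~~~
~~~~++~~
~~~+~~~~
~~~+~+~~
~~~~+^+~
~~~~~++~
step 24: ~~~~~~~~
~~~~~~~~
~~~~++~~
~~~+~~~~
~~~+~+~~
~~~~++>~
~~~~~++~
step 25: ~~~~~~~~
~~~~~~~~
~~~~++~~
~~~+~~~~
~~~+~+^~
~~~~++~~
~~~~~++~
step 26: ~~~~~~~~
~~~~~~~~
~~~~++~~
~~~+~~~~
~~~+~++>
~~~~++~~
~~~~~++~
step 27: ~~~~~~~~
~~~~~~~~
~~~~++~~
~~~+~~~~
~~~+~+++
~~~~++~v
~~~~~++~
step 28: ~~~~~~~~
~~~~~~~~
~~~~++~~
~~~+~~~~
~~~+~+++
~~~~++<+
~~~~~++~
step 29: ~~~~~~~~
~~~~~~~~
~~~~++~~
~~~+~~~~
~~~+~+^+
~~~~++++
~~~~~++~
step 30: ~~~~~~~~
~~~~~~~~
~~~~++~~
~~~+~~~~
~~~+~<~+
~~~~++++
~~~~~++~
step 31: ~~~~~~~~
~~~~~~~~
~~~~++~~
~~~+~~~~
~~~+~~~+
~~~~+v++
~~~~~++~
step 32: ~~~~~~~~
~~~~~~~~
~~~~++~~
~~~+~~~~
~~~+~~~+
~~~~+~>+
~~~~~++~
step 33: ~~~~~~~~
~~~~~~~~
~~~~++~~
~~~+~~~~
~~~+~~^+
~~~~+~~+
~~~~~++~
step 34: ~~~~~~~~
~~~~~~~~
~~~~++~~
~~~+~~~~
~~~+~~+>
~~~~+~~+
~~~~~++~
step 35: ~~~~~~~~
~~~~~~~~
~~~~++~~
~~~+~~~^
~~~+~~+~
~~~~+~~+
~~~~~++~
step 36: ~~~~~~~~
~~~~~~~~
~~~~++~~
>~~+~~~+
~~~+~~+~
~~~~+~~+
~~~~~++~
step 37: ~~~~~~~~
~~~~~~~~
~~~~++~~
+~~+~~~+
v~~+~~+~
~~~~+~~+
~~~~~++~

1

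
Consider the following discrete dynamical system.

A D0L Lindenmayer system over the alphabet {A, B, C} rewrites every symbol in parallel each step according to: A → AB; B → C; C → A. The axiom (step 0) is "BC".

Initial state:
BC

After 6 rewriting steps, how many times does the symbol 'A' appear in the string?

7

0) BC
1) CA
2) AAB
3) ABABC
4) ABCABCA
5) ABCAABCAAB
6) ABCAABABCAABABC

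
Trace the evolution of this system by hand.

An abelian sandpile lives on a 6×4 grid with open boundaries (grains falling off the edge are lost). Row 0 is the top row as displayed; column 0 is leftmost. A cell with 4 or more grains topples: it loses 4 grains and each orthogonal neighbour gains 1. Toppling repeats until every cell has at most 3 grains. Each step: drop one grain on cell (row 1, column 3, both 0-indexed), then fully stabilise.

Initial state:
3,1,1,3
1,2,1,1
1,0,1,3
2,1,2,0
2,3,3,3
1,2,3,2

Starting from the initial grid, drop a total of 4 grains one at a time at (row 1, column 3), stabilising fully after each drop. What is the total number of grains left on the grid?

42

step 0: 3,1,1,3
1,2,1,1
1,0,1,3
2,1,2,0
2,3,3,3
1,2,3,2
step 1: 3,1,1,3
1,2,1,2
1,0,1,3
2,1,2,0
2,3,3,3
1,2,3,2
step 2: 3,1,1,3
1,2,1,3
1,0,1,3
2,1,2,0
2,3,3,3
1,2,3,2
step 3: 3,1,2,0
1,2,2,2
1,0,2,0
2,1,2,1
2,3,3,3
1,2,3,2
step 4: 3,1,2,0
1,2,2,3
1,0,2,0
2,1,2,1
2,3,3,3
1,2,3,2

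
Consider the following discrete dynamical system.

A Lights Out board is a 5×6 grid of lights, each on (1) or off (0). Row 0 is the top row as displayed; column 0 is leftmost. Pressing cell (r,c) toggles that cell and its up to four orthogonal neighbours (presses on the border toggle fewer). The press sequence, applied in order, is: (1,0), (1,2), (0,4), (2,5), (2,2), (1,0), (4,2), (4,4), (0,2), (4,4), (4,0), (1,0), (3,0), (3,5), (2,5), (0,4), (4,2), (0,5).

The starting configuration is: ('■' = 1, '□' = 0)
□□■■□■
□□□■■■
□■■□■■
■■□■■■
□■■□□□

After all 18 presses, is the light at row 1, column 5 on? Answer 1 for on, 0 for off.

0

k=0  □□■■□■
□□□■■■
□■■□■■
■■□■■■
□■■□□□
k=1  ■□■■□■
■■□■■■
■■■□■■
■■□■■■
□■■□□□
k=2  ■□□■□■
■□■□■■
■■□□■■
■■□■■■
□■■□□□
k=3  ■□□□■□
■□■□□■
■■□□■■
■■□■■■
□■■□□□
k=4  ■□□□■□
■□■□□□
■■□□□□
■■□■■□
□■■□□□
k=5  ■□□□■□
■□□□□□
■□■■□□
■■■■■□
□■■□□□
k=6  □□□□■□
□■□□□□
□□■■□□
■■■■■□
□■■□□□
k=7  □□□□■□
□■□□□□
□□■■□□
■■□■■□
□□□■□□
k=8  □□□□■□
□■□□□□
□□■■□□
■■□■□□
□□□□■■
k=9  □■■■■□
□■■□□□
□□■■□□
■■□■□□
□□□□■■
k=10  □■■■■□
□■■□□□
□□■■□□
■■□■■□
□□□■□□
k=11  □■■■■□
□■■□□□
□□■■□□
□■□■■□
■■□■□□
k=12  ■■■■■□
■□■□□□
■□■■□□
□■□■■□
■■□■□□
k=13  ■■■■■□
■□■□□□
□□■■□□
■□□■■□
□■□■□□
k=14  ■■■■■□
■□■□□□
□□■■□■
■□□■□■
□■□■□■
k=15  ■■■■■□
■□■□□■
□□■■■□
■□□■□□
□■□■□■
k=16  ■■■□□■
■□■□■■
□□■■■□
■□□■□□
□■□■□■
k=17  ■■■□□■
■□■□■■
□□■■■□
■□■■□□
□□■□□■
k=18  ■■■□■□
■□■□■□
□□■■■□
■□■■□□
□□■□□■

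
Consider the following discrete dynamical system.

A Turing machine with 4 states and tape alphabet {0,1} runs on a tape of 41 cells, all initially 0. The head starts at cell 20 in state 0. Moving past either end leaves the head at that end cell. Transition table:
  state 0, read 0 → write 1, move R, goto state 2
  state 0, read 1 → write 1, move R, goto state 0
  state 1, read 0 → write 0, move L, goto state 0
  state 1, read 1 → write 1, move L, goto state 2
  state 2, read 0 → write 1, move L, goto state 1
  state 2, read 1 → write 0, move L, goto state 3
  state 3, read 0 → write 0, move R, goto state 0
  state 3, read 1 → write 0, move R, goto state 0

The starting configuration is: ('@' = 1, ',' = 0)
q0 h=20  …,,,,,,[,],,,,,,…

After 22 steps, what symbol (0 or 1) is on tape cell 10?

[0] q0 h=20  …,,,,,,[,],,,,,,…
[1] q2 h=21  …,,,,,@[,],,,,,,…
[2] q1 h=20  …,,,,,,[@]@,,,,,…
[3] q2 h=19  …,,,,,,[,]@@,,,,…
[4] q1 h=18  …,,,,,,[,]@@@,,,…
[5] q0 h=17  …,,,,,,[,],@@@,,…
[6] q2 h=18  …,,,,,@[,]@@@,,,…
[7] q1 h=17  …,,,,,,[@]@@@@,,…
[8] q2 h=16  …,,,,,,[,]@@@@@,…
[9] q1 h=15  …,,,,,,[,]@@@@@@…
[10] q0 h=14  …,,,,,,[,],@@@@@…
[11] q2 h=15  …,,,,,@[,]@@@@@@…
[12] q1 h=14  …,,,,,,[@]@@@@@@…
[13] q2 h=13  …,,,,,,[,]@@@@@@…
[14] q1 h=12  …,,,,,,[,]@@@@@@…
[15] q0 h=11  …,,,,,,[,],@@@@@…
[16] q2 h=12  …,,,,,@[,]@@@@@@…
[17] q1 h=11  …,,,,,,[@]@@@@@@…
[18] q2 h=10  …,,,,,,[,]@@@@@@…
[19] q1 h= 9  …,,,,,,[,]@@@@@@…
[20] q0 h= 8  …,,,,,,[,],@@@@@…
[21] q2 h= 9  …,,,,,@[,]@@@@@@…
[22] q1 h= 8  …,,,,,,[@]@@@@@@…

1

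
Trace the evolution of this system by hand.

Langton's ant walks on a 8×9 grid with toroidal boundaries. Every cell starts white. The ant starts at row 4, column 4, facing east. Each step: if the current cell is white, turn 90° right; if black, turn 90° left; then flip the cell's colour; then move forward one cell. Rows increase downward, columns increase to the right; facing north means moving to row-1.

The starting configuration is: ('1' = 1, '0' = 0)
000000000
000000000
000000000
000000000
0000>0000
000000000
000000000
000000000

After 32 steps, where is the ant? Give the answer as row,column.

2,2

t=0: 000000000
000000000
000000000
000000000
0000>0000
000000000
000000000
000000000
t=1: 000000000
000000000
000000000
000000000
000010000
0000v0000
000000000
000000000
t=2: 000000000
000000000
000000000
000000000
000010000
000<10000
000000000
000000000
t=3: 000000000
000000000
000000000
000000000
000^10000
000110000
000000000
000000000
t=4: 000000000
000000000
000000000
000000000
0001>0000
000110000
000000000
000000000
t=5: 000000000
000000000
000000000
0000^0000
000100000
000110000
000000000
000000000
t=6: 000000000
000000000
000000000
00001>000
000100000
000110000
000000000
000000000
t=7: 000000000
000000000
000000000
000011000
00010v000
000110000
000000000
000000000
t=8: 000000000
000000000
000000000
000011000
0001<1000
000110000
000000000
000000000
t=9: 000000000
000000000
000000000
0000^1000
000111000
000110000
000000000
000000000
t=10: 000000000
000000000
000000000
000<01000
000111000
000110000
000000000
000000000
t=11: 000000000
000000000
000^00000
000101000
000111000
000110000
000000000
000000000
t=12: 000000000
000000000
0001>0000
000101000
000111000
000110000
000000000
000000000
t=13: 000000000
000000000
000110000
0001v1000
000111000
000110000
000000000
000000000
t=14: 000000000
000000000
000110000
000<11000
000111000
000110000
000000000
000000000
t=15: 000000000
000000000
000110000
000011000
000v11000
000110000
000000000
000000000
t=16: 000000000
000000000
000110000
000011000
0000>1000
000110000
000000000
000000000
t=17: 000000000
000000000
000110000
0000^1000
000001000
000110000
000000000
000000000
t=18: 000000000
000000000
000110000
000<01000
000001000
000110000
000000000
000000000
t=19: 000000000
000000000
000^10000
000101000
000001000
000110000
000000000
000000000
t=20: 000000000
000000000
00<010000
000101000
000001000
000110000
000000000
000000000
t=21: 000000000
00^000000
001010000
000101000
000001000
000110000
000000000
000000000
t=22: 000000000
001>00000
001010000
000101000
000001000
000110000
000000000
000000000
t=23: 000000000
001100000
001v10000
000101000
000001000
000110000
000000000
000000000
t=24: 000000000
001100000
00<110000
000101000
000001000
000110000
000000000
000000000
t=25: 000000000
001100000
000110000
00v101000
000001000
000110000
000000000
000000000
t=26: 000000000
001100000
000110000
0<1101000
000001000
000110000
000000000
000000000
t=27: 000000000
001100000
0^0110000
011101000
000001000
000110000
000000000
000000000
t=28: 000000000
001100000
01>110000
011101000
000001000
000110000
000000000
000000000
t=29: 000000000
001100000
011110000
01v101000
000001000
000110000
000000000
000000000
t=30: 000000000
001100000
011110000
010>01000
000001000
000110000
000000000
000000000
t=31: 000000000
001100000
011^10000
010001000
000001000
000110000
000000000
000000000
t=32: 000000000
001100000
01<010000
010001000
000001000
000110000
000000000
000000000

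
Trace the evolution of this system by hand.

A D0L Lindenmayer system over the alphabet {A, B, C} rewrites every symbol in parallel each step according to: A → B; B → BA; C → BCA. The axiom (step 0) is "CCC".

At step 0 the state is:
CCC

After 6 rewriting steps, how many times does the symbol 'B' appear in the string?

96

[0] CCC
[1] BCABCABCA
[2] BABCABBABCABBABCAB
[3] BABBABCABBABABBABCABBABABBABCABBA
[4] BABBABABBABCABBABABBABBABABBABCABBABABBABBABABBABCABBABAB
[5] BABBABABBABBABABBABCABBABABBABBABABBABABBABBABABBABCABBABABBABBABABBABABBABBABABBABCABBABABBABBA
[6] BABBABABBABBABABBABABBABBABABBABCABBABABBABBABABBABABBABBA…BABABBABBABABBABBABABBABABBABBABABBABCABBABABBABBABABBABAB  (len 159)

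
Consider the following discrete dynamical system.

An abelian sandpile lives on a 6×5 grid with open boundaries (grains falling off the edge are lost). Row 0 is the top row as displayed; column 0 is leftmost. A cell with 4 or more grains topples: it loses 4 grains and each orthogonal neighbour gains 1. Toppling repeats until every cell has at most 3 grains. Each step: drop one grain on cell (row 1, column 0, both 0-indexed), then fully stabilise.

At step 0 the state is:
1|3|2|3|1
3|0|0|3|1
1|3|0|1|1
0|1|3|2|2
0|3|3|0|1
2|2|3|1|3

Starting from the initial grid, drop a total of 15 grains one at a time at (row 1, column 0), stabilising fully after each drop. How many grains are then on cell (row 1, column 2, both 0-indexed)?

k=0  1|3|2|3|1
3|0|0|3|1
1|3|0|1|1
0|1|3|2|2
0|3|3|0|1
2|2|3|1|3
k=1  2|3|2|3|1
0|1|0|3|1
2|3|0|1|1
0|1|3|2|2
0|3|3|0|1
2|2|3|1|3
k=2  2|3|2|3|1
1|1|0|3|1
2|3|0|1|1
0|1|3|2|2
0|3|3|0|1
2|2|3|1|3
k=3  2|3|2|3|1
2|1|0|3|1
2|3|0|1|1
0|1|3|2|2
0|3|3|0|1
2|2|3|1|3
k=4  2|3|2|3|1
3|1|0|3|1
2|3|0|1|1
0|1|3|2|2
0|3|3|0|1
2|2|3|1|3
k=5  3|3|2|3|1
0|2|0|3|1
3|3|0|1|1
0|1|3|2|2
0|3|3|0|1
2|2|3|1|3
k=6  3|3|2|3|1
1|2|0|3|1
3|3|0|1|1
0|1|3|2|2
0|3|3|0|1
2|2|3|1|3
k=7  3|3|2|3|1
2|2|0|3|1
3|3|0|1|1
0|1|3|2|2
0|3|3|0|1
2|2|3|1|3
k=8  3|3|2|3|1
3|2|0|3|1
3|3|0|1|1
0|1|3|2|2
0|3|3|0|1
2|2|3|1|3
k=9  1|1|3|3|1
3|1|1|3|1
1|1|1|1|1
1|2|3|2|2
0|3|3|0|1
2|2|3|1|3
k=10  2|1|3|3|1
0|2|1|3|1
2|1|1|1|1
1|2|3|2|2
0|3|3|0|1
2|2|3|1|3
k=11  2|1|3|3|1
1|2|1|3|1
2|1|1|1|1
1|2|3|2|2
0|3|3|0|1
2|2|3|1|3
k=12  2|1|3|3|1
2|2|1|3|1
2|1|1|1|1
1|2|3|2|2
0|3|3|0|1
2|2|3|1|3
k=13  2|1|3|3|1
3|2|1|3|1
2|1|1|1|1
1|2|3|2|2
0|3|3|0|1
2|2|3|1|3
k=14  3|1|3|3|1
0|3|1|3|1
3|1|1|1|1
1|2|3|2|2
0|3|3|0|1
2|2|3|1|3
k=15  3|1|3|3|1
1|3|1|3|1
3|1|1|1|1
1|2|3|2|2
0|3|3|0|1
2|2|3|1|3

1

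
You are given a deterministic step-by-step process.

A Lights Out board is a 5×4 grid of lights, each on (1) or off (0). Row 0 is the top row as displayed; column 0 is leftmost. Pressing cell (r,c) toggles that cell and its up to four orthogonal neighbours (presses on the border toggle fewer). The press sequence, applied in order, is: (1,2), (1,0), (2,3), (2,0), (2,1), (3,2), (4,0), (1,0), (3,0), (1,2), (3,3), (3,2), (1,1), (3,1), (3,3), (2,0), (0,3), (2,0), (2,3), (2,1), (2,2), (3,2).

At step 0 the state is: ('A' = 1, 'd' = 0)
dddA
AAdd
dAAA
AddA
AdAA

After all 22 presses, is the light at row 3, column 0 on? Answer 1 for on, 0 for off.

1

k=0  dddA
AAdd
dAAA
AddA
AdAA
k=1  ddAA
AdAA
dAdA
AddA
AdAA
k=2  AdAA
dAAA
AAdA
AddA
AdAA
k=3  AdAA
dAAd
AAAd
Addd
AdAA
k=4  AdAA
AAAd
ddAd
dddd
AdAA
k=5  AdAA
AdAd
AAdd
dAdd
AdAA
k=6  AdAA
AdAd
AAAd
ddAA
AddA
k=7  AdAA
AdAd
AAAd
AdAA
dAdA
k=8  ddAA
dAAd
dAAd
AdAA
dAdA
k=9  ddAA
dAAd
AAAd
dAAA
AAdA
k=10  dddA
dddA
AAdd
dAAA
AAdA
k=11  dddA
dddA
AAdA
dAdd
AAdd
k=12  dddA
dddA
AAAA
ddAA
AAAd
k=13  dAdA
AAAA
AdAA
ddAA
AAAd
k=14  dAdA
AAAA
AAAA
AAdA
AdAd
k=15  dAdA
AAAA
AAAd
AAAd
AdAA
k=16  dAdA
dAAA
ddAd
dAAd
AdAA
k=17  dAAd
dAAd
ddAd
dAAd
AdAA
k=18  dAAd
AAAd
AAAd
AAAd
AdAA
k=19  dAAd
AAAA
AAdA
AAAA
AdAA
k=20  dAAd
AdAA
ddAA
AdAA
AdAA
k=21  dAAd
AddA
dAdd
AddA
AdAA
k=22  dAAd
AddA
dAAd
AAAd
AddA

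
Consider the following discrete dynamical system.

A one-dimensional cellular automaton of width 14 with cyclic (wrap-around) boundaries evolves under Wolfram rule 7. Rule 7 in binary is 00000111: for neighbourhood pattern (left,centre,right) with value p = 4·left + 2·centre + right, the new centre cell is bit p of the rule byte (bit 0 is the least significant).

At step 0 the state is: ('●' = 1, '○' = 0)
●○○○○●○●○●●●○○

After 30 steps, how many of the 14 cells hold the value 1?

5

gen 0: ●○○○○●○●○●●●○○
gen 1: ●○●●●●○●○○○○○●
gen 2: ○○○○○○○●○●●●●○
gen 3: ●●●●●●●●○○○○○○
gen 4: ○○○○○○○○○●●●●●
gen 5: ○●●●●●●●●○○○○○
gen 6: ●○○○○○○○○○●●●●
gen 7: ○○●●●●●●●●○○○○
gen 8: ●●○○○○○○○○○●●●
gen 9: ○○○●●●●●●●●○○○
gen 10: ●●●○○○○○○○○○●●
gen 11: ○○○○●●●●●●●●○○
gen 12: ●●●●○○○○○○○○○●
gen 13: ○○○○○●●●●●●●●○
gen 14: ●●●●●○○○○○○○○○
gen 15: ○○○○○○●●●●●●●●
gen 16: ○●●●●●○○○○○○○○
gen 17: ●○○○○○○●●●●●●●
gen 18: ○○●●●●●○○○○○○○
gen 19: ●●○○○○○○●●●●●●
gen 20: ○○○●●●●●○○○○○○
gen 21: ●●●○○○○○○●●●●●
gen 22: ○○○○●●●●●○○○○○
gen 23: ●●●●○○○○○○●●●●
gen 24: ○○○○○●●●●●○○○○
gen 25: ●●●●●○○○○○○●●●
gen 26: ○○○○○○●●●●●○○○
gen 27: ●●●●●●○○○○○○●●
gen 28: ○○○○○○○●●●●●○○
gen 29: ●●●●●●●○○○○○○●
gen 30: ○○○○○○○○●●●●●○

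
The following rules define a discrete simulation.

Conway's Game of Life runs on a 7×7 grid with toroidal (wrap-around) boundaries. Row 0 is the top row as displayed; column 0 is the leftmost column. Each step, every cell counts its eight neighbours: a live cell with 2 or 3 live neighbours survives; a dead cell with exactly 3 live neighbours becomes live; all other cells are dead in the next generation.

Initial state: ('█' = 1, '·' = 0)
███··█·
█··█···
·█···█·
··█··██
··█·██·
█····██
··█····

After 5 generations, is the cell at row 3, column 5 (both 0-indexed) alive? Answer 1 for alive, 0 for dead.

0

[0] ███··█·
█··█···
·█···█·
··█··██
··█·██·
█····██
··█····
[1] █·██··█
█···█··
███·██·
·███··█
██·██··
·█·████
··█··█·
[2] █·█████
····█··
····██·
······█
·······
·█····█
·······
[3] ···████
·······
····██·
·····█·
█······
·······
·████··
[4] ·····█·
···█··█
····██·
····███
·······
·███···
··█····
[5] ·······
······█
···█···
····█·█
··████·
·███···
·███···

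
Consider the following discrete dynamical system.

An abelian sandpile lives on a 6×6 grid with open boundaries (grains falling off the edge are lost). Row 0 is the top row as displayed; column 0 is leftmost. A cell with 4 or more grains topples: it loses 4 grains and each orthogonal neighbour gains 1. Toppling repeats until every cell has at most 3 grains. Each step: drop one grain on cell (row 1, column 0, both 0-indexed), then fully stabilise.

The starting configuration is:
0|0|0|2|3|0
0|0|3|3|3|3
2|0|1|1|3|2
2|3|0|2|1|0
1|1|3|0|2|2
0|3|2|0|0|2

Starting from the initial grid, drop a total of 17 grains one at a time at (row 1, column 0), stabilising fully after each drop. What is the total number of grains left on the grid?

55

[0] 0|0|0|2|3|0
0|0|3|3|3|3
2|0|1|1|3|2
2|3|0|2|1|0
1|1|3|0|2|2
0|3|2|0|0|2
[1] 0|0|0|2|3|0
1|0|3|3|3|3
2|0|1|1|3|2
2|3|0|2|1|0
1|1|3|0|2|2
0|3|2|0|0|2
[2] 0|0|0|2|3|0
2|0|3|3|3|3
2|0|1|1|3|2
2|3|0|2|1|0
1|1|3|0|2|2
0|3|2|0|0|2
[3] 0|0|0|2|3|0
3|0|3|3|3|3
2|0|1|1|3|2
2|3|0|2|1|0
1|1|3|0|2|2
0|3|2|0|0|2
[4] 1|0|0|2|3|0
0|1|3|3|3|3
3|0|1|1|3|2
2|3|0|2|1|0
1|1|3|0|2|2
0|3|2|0|0|2
[5] 1|0|0|2|3|0
1|1|3|3|3|3
3|0|1|1|3|2
2|3|0|2|1|0
1|1|3|0|2|2
0|3|2|0|0|2
[6] 1|0|0|2|3|0
2|1|3|3|3|3
3|0|1|1|3|2
2|3|0|2|1|0
1|1|3|0|2|2
0|3|2|0|0|2
[7] 1|0|0|2|3|0
3|1|3|3|3|3
3|0|1|1|3|2
2|3|0|2|1|0
1|1|3|0|2|2
0|3|2|0|0|2
[8] 2|0|0|2|3|0
1|2|3|3|3|3
0|1|1|1|3|2
3|3|0|2|1|0
1|1|3|0|2|2
0|3|2|0|0|2
[9] 2|0|0|2|3|0
2|2|3|3|3|3
0|1|1|1|3|2
3|3|0|2|1|0
1|1|3|0|2|2
0|3|2|0|0|2
[10] 2|0|0|2|3|0
3|2|3|3|3|3
0|1|1|1|3|2
3|3|0|2|1|0
1|1|3|0|2|2
0|3|2|0|0|2
[11] 3|0|0|2|3|0
0|3|3|3|3|3
1|1|1|1|3|2
3|3|0|2|1|0
1|1|3|0|2|2
0|3|2|0|0|2
[12] 3|0|0|2|3|0
1|3|3|3|3|3
1|1|1|1|3|2
3|3|0|2|1|0
1|1|3|0|2|2
0|3|2|0|0|2
[13] 3|0|0|2|3|0
2|3|3|3|3|3
1|1|1|1|3|2
3|3|0|2|1|0
1|1|3|0|2|2
0|3|2|0|0|2
[14] 3|0|0|2|3|0
3|3|3|3|3|3
1|1|1|1|3|2
3|3|0|2|1|0
1|1|3|0|2|2
0|3|2|0|0|2
[15] 0|2|2|0|1|2
2|1|1|2|3|1
2|2|2|3|1|0
3|3|0|2|2|1
1|1|3|0|2|2
0|3|2|0|0|2
[16] 0|2|2|0|1|2
3|1|1|2|3|1
2|2|2|3|1|0
3|3|0|2|2|1
1|1|3|0|2|2
0|3|2|0|0|2
[17] 1|2|2|0|1|2
0|2|1|2|3|1
3|2|2|3|1|0
3|3|0|2|2|1
1|1|3|0|2|2
0|3|2|0|0|2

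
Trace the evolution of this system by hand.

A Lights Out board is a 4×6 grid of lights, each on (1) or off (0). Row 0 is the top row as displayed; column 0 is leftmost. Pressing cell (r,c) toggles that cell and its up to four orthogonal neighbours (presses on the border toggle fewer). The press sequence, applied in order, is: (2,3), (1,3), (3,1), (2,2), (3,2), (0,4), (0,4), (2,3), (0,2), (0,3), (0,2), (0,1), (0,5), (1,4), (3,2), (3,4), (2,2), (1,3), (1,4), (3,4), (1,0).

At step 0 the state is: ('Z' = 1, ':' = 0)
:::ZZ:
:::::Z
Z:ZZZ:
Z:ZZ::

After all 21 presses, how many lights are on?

k=0  :::ZZ:
:::::Z
Z:ZZZ:
Z:ZZ::
k=1  :::ZZ:
:::Z:Z
Z:::::
Z:Z:::
k=2  ::::Z:
::Z:ZZ
Z::Z::
Z:Z:::
k=3  ::::Z:
::Z:ZZ
ZZ:Z::
:Z::::
k=4  ::::Z:
::::ZZ
Z:Z:::
:ZZ:::
k=5  ::::Z:
::::ZZ
Z:::::
:::Z::
k=6  :::Z:Z
:::::Z
Z:::::
:::Z::
k=7  ::::Z:
::::ZZ
Z:::::
:::Z::
k=8  ::::Z:
:::ZZZ
Z:ZZZ:
::::::
k=9  :ZZZZ:
::ZZZZ
Z:ZZZ:
::::::
k=10  :Z::::
::Z:ZZ
Z:ZZZ:
::::::
k=11  ::ZZ::
::::ZZ
Z:ZZZ:
::::::
k=12  ZZ:Z::
:Z::ZZ
Z:ZZZ:
::::::
k=13  ZZ:ZZZ
:Z::Z:
Z:ZZZ:
::::::
k=14  ZZ:Z:Z
:Z:Z:Z
Z:ZZ::
::::::
k=15  ZZ:Z:Z
:Z:Z:Z
Z::Z::
:ZZZ::
k=16  ZZ:Z:Z
:Z:Z:Z
Z::ZZ:
:ZZ:ZZ
k=17  ZZ:Z:Z
:ZZZ:Z
ZZZ:Z:
:Z::ZZ
k=18  ZZ:::Z
:Z::ZZ
ZZZZZ:
:Z::ZZ
k=19  ZZ::ZZ
:Z:Z::
ZZZZ::
:Z::ZZ
k=20  ZZ::ZZ
:Z:Z::
ZZZZZ:
:Z:Z::
k=21  :Z::ZZ
Z::Z::
:ZZZZ:
:Z:Z::

11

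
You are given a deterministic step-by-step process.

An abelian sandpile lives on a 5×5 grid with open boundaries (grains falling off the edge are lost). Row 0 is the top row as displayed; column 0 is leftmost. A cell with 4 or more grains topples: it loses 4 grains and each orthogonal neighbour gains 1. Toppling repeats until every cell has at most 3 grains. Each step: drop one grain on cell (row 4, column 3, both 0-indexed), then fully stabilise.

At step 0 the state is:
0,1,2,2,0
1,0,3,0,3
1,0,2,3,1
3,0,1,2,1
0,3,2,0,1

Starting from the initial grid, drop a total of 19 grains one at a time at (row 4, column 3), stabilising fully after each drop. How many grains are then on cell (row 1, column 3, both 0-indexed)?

gen 0: 0,1,2,2,0
1,0,3,0,3
1,0,2,3,1
3,0,1,2,1
0,3,2,0,1
gen 1: 0,1,2,2,0
1,0,3,0,3
1,0,2,3,1
3,0,1,2,1
0,3,2,1,1
gen 2: 0,1,2,2,0
1,0,3,0,3
1,0,2,3,1
3,0,1,2,1
0,3,2,2,1
gen 3: 0,1,2,2,0
1,0,3,0,3
1,0,2,3,1
3,0,1,2,1
0,3,2,3,1
gen 4: 0,1,2,2,0
1,0,3,0,3
1,0,2,3,1
3,0,1,3,1
0,3,3,0,2
gen 5: 0,1,2,2,0
1,0,3,0,3
1,0,2,3,1
3,0,1,3,1
0,3,3,1,2
gen 6: 0,1,2,2,0
1,0,3,0,3
1,0,2,3,1
3,0,1,3,1
0,3,3,2,2
gen 7: 0,1,2,2,0
1,0,3,0,3
1,0,2,3,1
3,0,1,3,1
0,3,3,3,2
gen 8: 0,1,2,2,0
1,0,3,1,3
1,0,3,0,2
3,1,3,1,2
1,0,1,2,3
gen 9: 0,1,2,2,0
1,0,3,1,3
1,0,3,0,2
3,1,3,1,2
1,0,1,3,3
gen 10: 0,1,2,2,0
1,0,3,1,3
1,0,3,0,2
3,1,3,2,3
1,0,2,1,0
gen 11: 0,1,2,2,0
1,0,3,1,3
1,0,3,0,2
3,1,3,2,3
1,0,2,2,0
gen 12: 0,1,2,2,0
1,0,3,1,3
1,0,3,0,2
3,1,3,2,3
1,0,2,3,0
gen 13: 0,1,2,2,0
1,0,3,1,3
1,0,3,0,2
3,1,3,3,3
1,0,3,0,1
gen 14: 0,1,2,2,0
1,0,3,1,3
1,0,3,0,2
3,1,3,3,3
1,0,3,1,1
gen 15: 0,1,2,2,0
1,0,3,1,3
1,0,3,0,2
3,1,3,3,3
1,0,3,2,1
gen 16: 0,1,2,2,0
1,0,3,1,3
1,0,3,0,2
3,1,3,3,3
1,0,3,3,1
gen 17: 0,1,3,2,0
1,1,0,2,3
1,1,1,2,3
3,2,2,2,0
1,1,1,2,3
gen 18: 0,1,3,2,0
1,1,0,2,3
1,1,1,2,3
3,2,2,2,0
1,1,1,3,3
gen 19: 0,1,3,2,0
1,1,0,2,3
1,1,1,2,3
3,2,2,3,1
1,1,2,1,0

2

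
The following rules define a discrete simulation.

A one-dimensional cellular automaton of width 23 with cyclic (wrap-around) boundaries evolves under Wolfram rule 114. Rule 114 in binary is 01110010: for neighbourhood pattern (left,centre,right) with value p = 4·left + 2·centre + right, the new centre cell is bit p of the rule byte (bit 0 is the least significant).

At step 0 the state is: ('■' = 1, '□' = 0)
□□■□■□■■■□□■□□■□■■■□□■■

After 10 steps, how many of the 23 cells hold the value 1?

step 0: □□■□■□■■■□□■□□■□■■■□□■■
step 1: ■■□■□■□□■■■□■■□■□□■■■□■
step 2: □■■□■□■■□□■■□■■□■■□□■■□
step 3: ■□■■□■□■■■□■■□■■□■■■□■■
step 4: ■■□■■□■□□■■□■■□■■□□■■□□
step 5: □■■□■■□■■□■■□■■□■■■□■■■
step 6: ■□■■□■■□■■□■■□■■□□■■□□■
step 7: ■■□■■□■■□■■□■■□■■■□■■■□
step 8: □■■□■■□■■□■■□■■□□■■□□■■
step 9: ■□■■□■■□■■□■■□■■■□■■■□■
step 10: ■■□■■□■■□■■□■■□□■■□□■■□

14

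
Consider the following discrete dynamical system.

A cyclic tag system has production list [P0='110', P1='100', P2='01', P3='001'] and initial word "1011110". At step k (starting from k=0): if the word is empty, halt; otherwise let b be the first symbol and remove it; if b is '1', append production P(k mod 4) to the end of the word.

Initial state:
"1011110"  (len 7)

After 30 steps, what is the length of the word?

[0] "1011110"  (len 7)
[1] "011110110"  (len 9)
[2] "11110110"  (len 8)
[3] "111011001"  (len 9)
[4] "11011001001"  (len 11)
[5] "1011001001110"  (len 13)
[6] "011001001110100"  (len 15)
[7] "11001001110100"  (len 14)
[8] "1001001110100001"  (len 16)
[9] "001001110100001110"  (len 18)
[10] "01001110100001110"  (len 17)
[11] "1001110100001110"  (len 16)
[12] "001110100001110001"  (len 18)
[13] "01110100001110001"  (len 17)
[14] "1110100001110001"  (len 16)
[15] "11010000111000101"  (len 17)
[16] "1010000111000101001"  (len 19)
[17] "010000111000101001110"  (len 21)
[18] "10000111000101001110"  (len 20)
[19] "000011100010100111001"  (len 21)
[20] "00011100010100111001"  (len 20)
[21] "0011100010100111001"  (len 19)
[22] "011100010100111001"  (len 18)
[23] "11100010100111001"  (len 17)
[24] "1100010100111001001"  (len 19)
[25] "100010100111001001110"  (len 21)
[26] "00010100111001001110100"  (len 23)
[27] "0010100111001001110100"  (len 22)
[28] "010100111001001110100"  (len 21)
[29] "10100111001001110100"  (len 20)
[30] "0100111001001110100100"  (len 22)

22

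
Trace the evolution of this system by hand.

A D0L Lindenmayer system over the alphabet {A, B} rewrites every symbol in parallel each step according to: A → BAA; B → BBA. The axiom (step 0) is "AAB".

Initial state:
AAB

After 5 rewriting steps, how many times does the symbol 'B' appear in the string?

364

step 0: AAB
step 1: BAABAABBA
step 2: BBABAABAABBABAABAABBABBABAA
step 3: BBABBABAABBABAABAABBABAABAABBABBABAABBABAABAABBABAABAABBABBABAABBABBABAABBABAABAA
step 4: BBABBABAABBABBABAABBABAABAABBABBABAABBABAABAABBABAABAABBAB…ABAABBABBABAABBABBABAABBABAABAABBABBABAABBABAABAABBABAABAA  (len 243)
step 5: BBABBABAABBABBABAABBABAABAABBABBABAABBABBABAABBABAABAABBAB…ABAABBABBABAABBABAABAABBABAABAABBABBABAABBABAABAABBABAABAA  (len 729)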